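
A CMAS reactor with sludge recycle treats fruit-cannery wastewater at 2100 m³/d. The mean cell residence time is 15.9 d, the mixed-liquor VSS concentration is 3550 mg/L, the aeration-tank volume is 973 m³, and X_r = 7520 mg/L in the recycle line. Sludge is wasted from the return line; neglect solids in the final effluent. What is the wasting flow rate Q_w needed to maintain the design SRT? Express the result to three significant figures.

θ_c = V·X/(Q_w·X_r) when wasting from the recycle, so Q_w = V·X/(θ_c·X_r) = 973.0 × 3550 / (15.9 × 7520) = 28.89 m³/d.

Q_w ≈ 28.9 m³/d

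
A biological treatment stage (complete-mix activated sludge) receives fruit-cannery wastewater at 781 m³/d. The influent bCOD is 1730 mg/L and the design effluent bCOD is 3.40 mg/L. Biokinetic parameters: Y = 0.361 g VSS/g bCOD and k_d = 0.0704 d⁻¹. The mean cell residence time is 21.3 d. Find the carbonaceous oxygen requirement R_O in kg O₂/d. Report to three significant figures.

R_O ≈ 1070 kg O₂/d

Correct the yield for decay: Y_obs = Y/(1 + k_d θ_c) = 0.361 / (1 + 0.0704 × 21.3) = 0.361 / 2.500 = 0.1444.
Q·(S₀ − S) = 781 × (1730 − 3.40) × 10⁻³ = 1348 kg/d removed.
Biomass synthesised: P_X = Y_obs × 1348 = 194.8 kg VSS/d.
Carbonaceous O₂ demand = substrate oxidised − cell-mass equivalent = 1348 − 1.42 × 194.8 = 1072 kg O₂/d.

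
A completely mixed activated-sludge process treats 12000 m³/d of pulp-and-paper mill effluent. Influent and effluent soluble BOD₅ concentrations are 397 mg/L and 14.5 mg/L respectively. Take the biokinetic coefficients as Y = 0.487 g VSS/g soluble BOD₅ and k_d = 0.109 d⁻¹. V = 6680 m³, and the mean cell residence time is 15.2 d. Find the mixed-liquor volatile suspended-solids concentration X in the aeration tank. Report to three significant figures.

X = Y·Q·ΔS·θ_c / [V·(1 + k_d θ_c)] = 0.487 × 12000 × (397 − 14.5) × 15.2 / [6680 × (1 + 0.109 × 15.2)] = 1914 mg/L.

X ≈ 1910 mg/L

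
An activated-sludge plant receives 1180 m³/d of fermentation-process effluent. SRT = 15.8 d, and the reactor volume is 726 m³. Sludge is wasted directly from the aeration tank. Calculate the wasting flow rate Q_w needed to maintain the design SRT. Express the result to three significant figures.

Wasting from the aeration tank: Q_w = V / θ_c = 726.0 / 15.8 = 45.95 m³/d.

Q_w ≈ 45.9 m³/d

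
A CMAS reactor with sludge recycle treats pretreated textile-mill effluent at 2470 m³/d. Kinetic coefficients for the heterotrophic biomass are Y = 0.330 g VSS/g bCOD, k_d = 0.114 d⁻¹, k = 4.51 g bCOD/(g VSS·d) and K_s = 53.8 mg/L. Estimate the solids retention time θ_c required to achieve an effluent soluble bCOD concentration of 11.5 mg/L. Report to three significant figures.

θ_c ≈ 6.75 d

From 1/θ_c = Y·k·S/(K_s + S) − k_d: Y·k·S/(K_s+S) = 0.330 × 4.51 × 11.5 / (53.8 + 11.5) = 0.2621 d⁻¹.
1/θ_c = 0.2621 − 0.114 = 0.1481 d⁻¹, so θ_c = 6.752 d.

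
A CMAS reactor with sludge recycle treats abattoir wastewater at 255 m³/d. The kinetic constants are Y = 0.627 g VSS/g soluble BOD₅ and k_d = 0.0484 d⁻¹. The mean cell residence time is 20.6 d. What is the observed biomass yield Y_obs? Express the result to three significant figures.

Correct the yield for decay: Y_obs = Y/(1 + k_d θ_c) = 0.627 / (1 + 0.0484 × 20.6) = 0.627 / 1.997 = 0.3140.

Y_obs ≈ 0.314 g VSS/g soluble BOD₅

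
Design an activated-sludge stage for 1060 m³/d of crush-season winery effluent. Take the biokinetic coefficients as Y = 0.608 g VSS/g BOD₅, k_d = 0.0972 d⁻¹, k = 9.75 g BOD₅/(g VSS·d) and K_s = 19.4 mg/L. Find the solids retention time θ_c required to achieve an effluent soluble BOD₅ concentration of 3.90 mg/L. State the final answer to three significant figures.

From 1/θ_c = Y·k·S/(K_s + S) − k_d: Y·k·S/(K_s+S) = 0.608 × 9.75 × 3.90 / (19.4 + 3.90) = 0.9922 d⁻¹.
Then 1/θ_c = μ − k_d = 0.9922 − 0.0972 = 0.8950 d⁻¹, giving θ_c = 1.117 d.

θ_c ≈ 1.12 d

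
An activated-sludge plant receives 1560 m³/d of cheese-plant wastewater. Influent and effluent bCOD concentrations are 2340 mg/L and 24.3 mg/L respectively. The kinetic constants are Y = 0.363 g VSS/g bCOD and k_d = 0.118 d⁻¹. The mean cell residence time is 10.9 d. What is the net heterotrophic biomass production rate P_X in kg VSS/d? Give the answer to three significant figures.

P_X ≈ 574 kg VSS/d

Observed yield with endogenous decay: Y_obs = Y / (1 + k_d·θ_c) = 0.363 / (1 + 0.118 × 10.9) = 0.363 / 2.286 = 0.1588 g VSS/g bCOD.
Substrate removed = Q·(S₀ − S) = 1560 m³/d × (2340 − 24.3) g/m³ = 3.61×10^6 g/d = 3612 kg/d.
So the net sludge growth is P_X = 0.1588 × 3612 = 573.6 kg VSS/d.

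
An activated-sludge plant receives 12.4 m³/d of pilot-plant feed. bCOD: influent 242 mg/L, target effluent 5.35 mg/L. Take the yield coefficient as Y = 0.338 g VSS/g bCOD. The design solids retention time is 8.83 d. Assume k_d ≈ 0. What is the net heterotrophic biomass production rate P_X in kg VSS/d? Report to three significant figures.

P_X ≈ 0.992 kg VSS/d

With endogenous decay neglected, the observed yield equals the true yield: Y_obs = Y = 0.338 g VSS/g bCOD.
Mass of bCOD removed per day: Q(S₀ − S) = 12.4 × 236.7 g/m³ = 2.934 kg/d.
P_X = Y_obs · Q(S₀ − S) = 0.3380 × 2.934 = 0.9918 kg VSS/d.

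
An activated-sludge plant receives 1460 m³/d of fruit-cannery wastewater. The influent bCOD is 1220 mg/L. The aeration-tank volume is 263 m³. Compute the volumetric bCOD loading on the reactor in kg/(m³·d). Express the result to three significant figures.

Volumetric loading L_v = Q·S₀ / V = 1460 × 1220 g/m³ / 263.0 m³ = 6773 g/(m³·d) = 6.773 kg bCOD/(m³·d).

L_v ≈ 6.77 kg bCOD/(m³·d)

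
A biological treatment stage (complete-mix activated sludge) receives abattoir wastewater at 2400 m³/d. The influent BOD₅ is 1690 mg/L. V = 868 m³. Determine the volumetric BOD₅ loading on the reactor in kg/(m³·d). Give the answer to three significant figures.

L_v ≈ 4.67 kg BOD₅/(m³·d)

Applied BOD₅ load per unit volume = Q·S₀/V = (2400 × 1690/1000)/868.0 = 4.673 kg BOD₅·m⁻³·d⁻¹.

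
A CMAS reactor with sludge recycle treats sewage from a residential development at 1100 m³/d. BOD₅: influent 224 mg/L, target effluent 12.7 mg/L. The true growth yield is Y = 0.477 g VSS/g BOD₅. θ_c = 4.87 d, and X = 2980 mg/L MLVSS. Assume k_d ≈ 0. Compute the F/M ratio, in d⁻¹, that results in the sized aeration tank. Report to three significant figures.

Biomass mass balance (decay neglected): V·X = Y·Q·(S₀ − S)·θ_c, so V = 0.477 × 1100 × (224 − 12.7) × 4.87 / 2980 = 181.2 m³.
F/M = Q·S₀ / (V·X) = 1100 × 224 / (181.2 × 2980) = 0.4564 g BOD₅·(g VSS·d)⁻¹.

F/M ≈ 0.456 d⁻¹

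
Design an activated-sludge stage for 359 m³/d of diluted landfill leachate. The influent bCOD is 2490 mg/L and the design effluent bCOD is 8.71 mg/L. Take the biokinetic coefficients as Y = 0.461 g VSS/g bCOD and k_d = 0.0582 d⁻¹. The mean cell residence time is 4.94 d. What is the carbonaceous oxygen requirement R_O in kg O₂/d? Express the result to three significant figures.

Correct the yield for decay: Y_obs = Y/(1 + k_d θ_c) = 0.461 / (1 + 0.0582 × 4.94) = 0.461 / 1.288 = 0.3581.
Substrate removed = Q·(S₀ − S) = 359 m³/d × (2490 − 8.71) g/m³ = 8.91×10^5 g/d = 890.8 kg/d.
Net sludge production P_X = 0.3581 × 890.8 = 319.0 kg VSS/d.
Carbonaceous O₂ demand = substrate oxidised − cell-mass equivalent = 890.8 − 1.42 × 319.0 = 437.9 kg O₂/d.

R_O ≈ 438 kg O₂/d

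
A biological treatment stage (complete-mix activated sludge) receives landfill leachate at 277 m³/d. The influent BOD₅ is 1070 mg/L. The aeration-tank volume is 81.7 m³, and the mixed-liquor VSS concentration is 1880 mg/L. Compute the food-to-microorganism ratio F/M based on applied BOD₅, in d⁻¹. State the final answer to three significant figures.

F/M = applied load / biomass = Q·S₀/(V·X) = 277 × 1070 / (81.70 × 1880) = 1.930 d⁻¹.

F/M ≈ 1.93 d⁻¹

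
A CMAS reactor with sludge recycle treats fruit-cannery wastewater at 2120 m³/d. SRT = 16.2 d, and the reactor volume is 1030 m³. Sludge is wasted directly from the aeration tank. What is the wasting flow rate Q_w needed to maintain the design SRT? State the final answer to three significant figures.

For wasting at MLVSS concentration, Q_w = V/θ_c = 1030/16.2 = 63.58 m³/d.

Q_w ≈ 63.6 m³/d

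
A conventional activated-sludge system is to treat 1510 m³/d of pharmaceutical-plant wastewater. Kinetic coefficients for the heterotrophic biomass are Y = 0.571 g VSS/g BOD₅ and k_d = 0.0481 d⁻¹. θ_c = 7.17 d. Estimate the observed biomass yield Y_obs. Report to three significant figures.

Y_obs ≈ 0.425 g VSS/g BOD₅

Y_obs = Y / (1 + k_d θ_c) = 0.571 / (1 + 0.0481 × 7.17) = 0.571 / 1.345 = 0.4246.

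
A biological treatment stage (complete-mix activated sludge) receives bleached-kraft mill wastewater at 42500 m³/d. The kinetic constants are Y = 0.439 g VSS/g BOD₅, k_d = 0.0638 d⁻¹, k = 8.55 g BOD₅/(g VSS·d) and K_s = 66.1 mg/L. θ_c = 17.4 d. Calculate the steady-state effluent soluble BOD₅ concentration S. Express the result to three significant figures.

S ≈ 2.21 mg/L

For a completely mixed reactor with recycle the Lawrence–McCarty relation gives S = K_s·(1 + k_d·θ_c) / [θ_c·(Y·k − k_d) − 1] = 66.1 × (1 + 0.0638 × 17.4) / [17.4 × (0.439 × 8.55 − 0.0638) − 1] = 139.5 / 63.20 = 2.207 mg/L.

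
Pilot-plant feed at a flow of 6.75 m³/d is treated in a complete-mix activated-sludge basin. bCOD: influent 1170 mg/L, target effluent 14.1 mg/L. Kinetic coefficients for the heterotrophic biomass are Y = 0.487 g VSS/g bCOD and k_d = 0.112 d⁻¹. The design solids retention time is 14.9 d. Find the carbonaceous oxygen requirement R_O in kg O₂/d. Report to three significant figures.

Correct the yield for decay: Y_obs = Y/(1 + k_d θ_c) = 0.487 / (1 + 0.112 × 14.9) = 0.487 / 2.669 = 0.1825.
Q·(S₀ − S) = 6.75 × (1170 − 14.1) × 10⁻³ = 7.802 kg/d removed.
Net sludge production P_X = 0.1825 × 7.802 = 1.424 kg VSS/d.
R_O = Q·(S₀ − S) − 1.42·P_X = 7.802 − 1.42 × 1.424 = 5.781 kg O₂/d.

R_O ≈ 5.78 kg O₂/d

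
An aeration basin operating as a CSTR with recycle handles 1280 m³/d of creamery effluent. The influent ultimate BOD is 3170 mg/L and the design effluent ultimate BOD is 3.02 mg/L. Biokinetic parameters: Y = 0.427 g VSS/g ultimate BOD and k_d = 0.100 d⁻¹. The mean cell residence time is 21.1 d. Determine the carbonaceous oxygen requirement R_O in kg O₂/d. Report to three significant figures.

R_O ≈ 3260 kg O₂/d

Y_obs = Y / (1 + k_d θ_c) = 0.427 / (1 + 0.100 × 21.1) = 0.427 / 3.110 = 0.1373.
Substrate removed = Q·(S₀ − S) = 1280 m³/d × (3170 − 3.02) g/m³ = 4.05×10^6 g/d = 4054 kg/d.
Net sludge production P_X = 0.1373 × 4054 = 556.6 kg VSS/d.
Carbonaceous O₂ demand = substrate oxidised − cell-mass equivalent = 4054 − 1.42 × 556.6 = 3263 kg O₂/d.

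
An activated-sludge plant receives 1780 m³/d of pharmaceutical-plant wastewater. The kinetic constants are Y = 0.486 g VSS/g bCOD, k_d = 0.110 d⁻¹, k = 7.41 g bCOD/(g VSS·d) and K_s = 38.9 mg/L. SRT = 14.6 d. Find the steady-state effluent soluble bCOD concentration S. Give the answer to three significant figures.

S ≈ 2.03 mg/L

For a completely mixed reactor with recycle the Lawrence–McCarty relation gives S = K_s·(1 + k_d·θ_c) / [θ_c·(Y·k − k_d) − 1] = 38.9 × (1 + 0.110 × 14.6) / [14.6 × (0.486 × 7.41 − 0.110) − 1] = 101.4 / 49.97 = 2.029 mg/L.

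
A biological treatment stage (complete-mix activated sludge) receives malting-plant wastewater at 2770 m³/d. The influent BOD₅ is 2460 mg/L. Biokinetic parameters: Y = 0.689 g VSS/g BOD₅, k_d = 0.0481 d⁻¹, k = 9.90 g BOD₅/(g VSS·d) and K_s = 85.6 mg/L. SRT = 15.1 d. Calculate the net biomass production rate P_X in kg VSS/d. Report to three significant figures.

P_X ≈ 2720 kg VSS/d

For a completely mixed reactor with recycle the Lawrence–McCarty relation gives S = K_s·(1 + k_d·θ_c) / [θ_c·(Y·k − k_d) − 1] = 85.6 × (1 + 0.0481 × 15.1) / [15.1 × (0.689 × 9.90 − 0.0481) − 1] = 147.8 / 101.3 = 1.459 mg/L.
The observed yield is Y_obs = Y/(1 + k_d·θ_c) = 0.689 / (1 + 0.0481 × 15.1) = 0.689 / 1.726 = 0.3991 g VSS per g BOD₅ removed.
Q·(S₀ − S) = 2770 × (2460 − 1.46) × 10⁻³ = 6810 kg/d removed.
So the net sludge growth is P_X = 0.3991 × 6810 = 2718 kg VSS/d.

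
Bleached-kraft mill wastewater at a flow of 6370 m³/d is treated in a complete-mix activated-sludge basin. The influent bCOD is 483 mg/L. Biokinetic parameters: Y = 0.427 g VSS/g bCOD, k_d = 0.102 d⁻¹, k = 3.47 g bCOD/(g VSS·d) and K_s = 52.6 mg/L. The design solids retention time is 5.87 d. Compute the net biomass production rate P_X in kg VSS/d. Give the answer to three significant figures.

P_X ≈ 802 kg VSS/d

From the Monod/SRT balance for a CMAS, S = K_s·(1+k_d θ_c)/[θ_c·(Y k − k_d) − 1] = 52.6 × (1 + 0.102 × 5.87) / [5.87 × (0.427 × 3.47 − 0.102) − 1] = 84.09 / 7.099 = 11.85 mg/L.
Correct the yield for decay: Y_obs = Y/(1 + k_d θ_c) = 0.427 / (1 + 0.102 × 5.87) = 0.427 / 1.599 = 0.2671.
Substrate removed = Q·(S₀ − S) = 6370 m³/d × (483 − 11.8) g/m³ = 3×10^6 g/d = 3002 kg/d.
So the net sludge growth is P_X = 0.2671 × 3002 = 801.7 kg VSS/d.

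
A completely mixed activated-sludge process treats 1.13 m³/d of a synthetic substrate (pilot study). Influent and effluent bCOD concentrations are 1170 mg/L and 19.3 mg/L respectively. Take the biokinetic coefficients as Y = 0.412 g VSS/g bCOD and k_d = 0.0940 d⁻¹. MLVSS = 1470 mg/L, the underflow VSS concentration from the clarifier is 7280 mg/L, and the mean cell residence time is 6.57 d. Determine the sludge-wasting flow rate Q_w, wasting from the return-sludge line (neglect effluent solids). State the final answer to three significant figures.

Steady-state biomass mass balance: V·X·(1 + k_d·θ_c) = Y·Q·(S₀ − S)·θ_c, so V = 0.412 × 1.13 × (1170 − 19.3) × 6.57 / [1470 × (1 + 0.0940 × 6.57)] = 3.52×10^3 / 2378 = 1.480 m³.
Q_w = (V·X)/(θ_c X_r) = 1.480 × 1470 / (6.57 × 7280) = 0.04549 m³/d.

Q_w ≈ 0.0455 m³/d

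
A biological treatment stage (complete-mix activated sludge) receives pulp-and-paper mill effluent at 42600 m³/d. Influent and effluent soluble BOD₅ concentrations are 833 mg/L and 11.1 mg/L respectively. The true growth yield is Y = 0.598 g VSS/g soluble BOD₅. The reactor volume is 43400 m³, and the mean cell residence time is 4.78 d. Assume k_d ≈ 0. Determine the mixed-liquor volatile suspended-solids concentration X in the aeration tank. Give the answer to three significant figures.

X = Y·Q·ΔS·θ_c / V = 0.598 × 42600 × (833 − 11.1) × 4.78 / 43400 = 2306 mg/L.

X ≈ 2310 mg/L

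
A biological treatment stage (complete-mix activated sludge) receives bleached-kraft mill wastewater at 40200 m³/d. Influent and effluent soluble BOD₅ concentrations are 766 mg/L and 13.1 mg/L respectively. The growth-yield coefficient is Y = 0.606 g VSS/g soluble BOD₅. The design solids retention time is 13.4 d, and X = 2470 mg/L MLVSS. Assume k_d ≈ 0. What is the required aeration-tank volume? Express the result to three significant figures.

V·X = Y·Q·ΔS·θ_c gives V = 0.606 × 40200 × (766 − 13.1) × 13.4 / 2470 = 99505 m³.

V ≈ 99500 m³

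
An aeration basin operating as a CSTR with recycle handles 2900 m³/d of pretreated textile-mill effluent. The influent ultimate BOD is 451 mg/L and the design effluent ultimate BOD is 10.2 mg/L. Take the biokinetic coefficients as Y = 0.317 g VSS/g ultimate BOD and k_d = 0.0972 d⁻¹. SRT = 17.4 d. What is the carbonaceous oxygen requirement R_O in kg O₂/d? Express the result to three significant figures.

R_O ≈ 1060 kg O₂/d

Y_obs = Y / (1 + k_d θ_c) = 0.317 / (1 + 0.0972 × 17.4) = 0.317 / 2.691 = 0.1178.
Q·(S₀ − S) = 2900 × (451 − 10.2) × 10⁻³ = 1278 kg/d removed.
Net sludge production P_X = 0.1178 × 1278 = 150.6 kg VSS/d.
R_O = Q·ΔS − 1.42 P_X = 1278 − 213.8 = 1065 kg O₂/d.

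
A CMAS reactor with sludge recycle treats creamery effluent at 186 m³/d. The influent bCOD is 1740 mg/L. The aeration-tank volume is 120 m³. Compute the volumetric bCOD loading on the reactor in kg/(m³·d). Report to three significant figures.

L_v ≈ 2.70 kg bCOD/(m³·d)

Volumetric loading L_v = Q·S₀ / V = 186 × 1740 g/m³ / 120.0 m³ = 2697 g/(m³·d) = 2.697 kg bCOD/(m³·d).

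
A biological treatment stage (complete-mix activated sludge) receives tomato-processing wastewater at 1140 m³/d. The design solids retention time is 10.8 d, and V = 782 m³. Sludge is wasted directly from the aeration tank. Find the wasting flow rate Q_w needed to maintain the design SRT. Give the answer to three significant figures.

Q_w ≈ 72.4 m³/d

For wasting at MLVSS concentration, Q_w = V/θ_c = 782.0/10.8 = 72.41 m³/d.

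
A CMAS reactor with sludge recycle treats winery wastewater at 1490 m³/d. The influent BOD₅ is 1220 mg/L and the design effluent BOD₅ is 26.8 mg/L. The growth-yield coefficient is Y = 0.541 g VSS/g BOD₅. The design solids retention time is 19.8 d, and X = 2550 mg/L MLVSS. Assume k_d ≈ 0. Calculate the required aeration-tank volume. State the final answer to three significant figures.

V ≈ 7470 m³

Biomass mass balance (decay neglected): V·X = Y·Q·(S₀ − S)·θ_c, so V = 0.541 × 1490 × (1220 − 26.8) × 19.8 / 2550 = 7468 m³.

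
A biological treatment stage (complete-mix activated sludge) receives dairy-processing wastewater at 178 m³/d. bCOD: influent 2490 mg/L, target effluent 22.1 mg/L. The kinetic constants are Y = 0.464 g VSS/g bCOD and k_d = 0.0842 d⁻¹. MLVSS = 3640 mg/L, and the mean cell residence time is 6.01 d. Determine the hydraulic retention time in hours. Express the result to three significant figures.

From the SRT design equation V = Y Q (S₀−S) θ_c / [X (1 + k_d θ_c)] = 0.464 × 178 × (2490 − 22.1) × 6.01 / [3640 × (1 + 0.0842 × 6.01)] = 1.23×10^6 / 5482 = 223.5 m³.
τ = V/Q = 223.5/178 = 1.255 d, or 30.13 h.

τ ≈ 30.1 h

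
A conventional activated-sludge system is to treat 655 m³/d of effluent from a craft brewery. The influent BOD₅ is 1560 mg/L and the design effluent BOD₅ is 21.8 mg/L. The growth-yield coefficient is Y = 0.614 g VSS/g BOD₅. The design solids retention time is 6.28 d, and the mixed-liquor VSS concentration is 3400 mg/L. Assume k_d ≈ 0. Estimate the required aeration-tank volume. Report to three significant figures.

V·X = Y·Q·ΔS·θ_c gives V = 0.614 × 655 × (1560 − 21.8) × 6.28 / 3400 = 1143 m³.

V ≈ 1140 m³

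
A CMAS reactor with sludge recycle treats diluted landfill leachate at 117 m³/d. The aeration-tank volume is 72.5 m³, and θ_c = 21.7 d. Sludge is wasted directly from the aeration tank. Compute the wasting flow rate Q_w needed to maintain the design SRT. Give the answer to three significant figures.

For wasting at MLVSS concentration, Q_w = V/θ_c = 72.50/21.7 = 3.341 m³/d.

Q_w ≈ 3.34 m³/d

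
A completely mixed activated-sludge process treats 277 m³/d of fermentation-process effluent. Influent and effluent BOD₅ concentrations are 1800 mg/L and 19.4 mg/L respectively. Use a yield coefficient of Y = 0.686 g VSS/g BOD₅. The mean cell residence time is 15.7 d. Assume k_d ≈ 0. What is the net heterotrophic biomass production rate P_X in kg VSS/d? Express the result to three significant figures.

P_X ≈ 338 kg VSS/d

With endogenous decay neglected, the observed yield equals the true yield: Y_obs = Y = 0.686 g VSS/g BOD₅.
Q·(S₀ − S) = 277 × (1800 − 19.4) × 10⁻³ = 493.2 kg/d removed.
So the net sludge growth is P_X = 0.6860 × 493.2 = 338.4 kg VSS/d.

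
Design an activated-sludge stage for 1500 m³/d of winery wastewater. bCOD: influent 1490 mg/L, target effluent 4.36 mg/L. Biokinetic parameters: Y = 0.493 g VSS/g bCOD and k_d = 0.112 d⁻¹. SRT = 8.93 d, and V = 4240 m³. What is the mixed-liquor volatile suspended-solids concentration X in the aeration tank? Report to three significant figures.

X ≈ 1160 mg/L

Solving the biomass balance for X: X = Y Q (S₀−S) θ_c / [V (1+k_d θ_c)] = 0.493 × 1500 × (1490 − 4.36) × 8.93 / [4240 × (1 + 0.112 × 8.93)] = 1157 mg/L.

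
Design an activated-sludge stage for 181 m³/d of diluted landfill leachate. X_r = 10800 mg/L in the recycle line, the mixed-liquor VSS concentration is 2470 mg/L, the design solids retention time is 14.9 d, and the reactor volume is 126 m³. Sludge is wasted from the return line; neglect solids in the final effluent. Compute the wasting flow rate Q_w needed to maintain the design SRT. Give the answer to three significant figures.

Q_w = (V·X)/(θ_c X_r) = 126.0 × 2470 / (14.9 × 10800) = 1.934 m³/d.

Q_w ≈ 1.93 m³/d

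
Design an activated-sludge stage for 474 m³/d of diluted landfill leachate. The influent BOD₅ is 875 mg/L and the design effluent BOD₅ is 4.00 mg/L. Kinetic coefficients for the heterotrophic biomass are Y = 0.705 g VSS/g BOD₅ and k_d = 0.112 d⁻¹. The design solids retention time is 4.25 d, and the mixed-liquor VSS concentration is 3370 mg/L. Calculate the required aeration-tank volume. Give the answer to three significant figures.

V ≈ 249 m³

Steady-state biomass mass balance: V·X·(1 + k_d·θ_c) = Y·Q·(S₀ − S)·θ_c, so V = 0.705 × 474 × (875 − 4.00) × 4.25 / [3370 × (1 + 0.112 × 4.25)] = 1.24×10^6 / 4974 = 248.7 m³.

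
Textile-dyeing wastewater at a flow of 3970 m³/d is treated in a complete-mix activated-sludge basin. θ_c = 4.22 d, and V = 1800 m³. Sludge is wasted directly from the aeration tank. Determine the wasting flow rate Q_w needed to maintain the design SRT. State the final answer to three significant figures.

Q_w ≈ 427 m³/d

With mixed-liquor wasting, θ_c = V/Q_w, so Q_w = V/θ_c = 1800/4.22 = 426.5 m³/d.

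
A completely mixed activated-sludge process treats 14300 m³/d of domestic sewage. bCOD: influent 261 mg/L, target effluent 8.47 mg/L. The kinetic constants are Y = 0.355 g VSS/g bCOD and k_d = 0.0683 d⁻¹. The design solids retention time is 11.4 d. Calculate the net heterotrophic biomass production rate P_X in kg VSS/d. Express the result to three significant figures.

P_X ≈ 721 kg VSS/d

Correct the yield for decay: Y_obs = Y/(1 + k_d θ_c) = 0.355 / (1 + 0.0683 × 11.4) = 0.355 / 1.779 = 0.1996.
Q·(S₀ − S) = 14300 × (261 − 8.47) × 10⁻³ = 3611 kg/d removed.
Biomass produced: P_X = Y_obs·Q·ΔS = 0.1996 × 3611 ≈ 720.8 kg VSS/d.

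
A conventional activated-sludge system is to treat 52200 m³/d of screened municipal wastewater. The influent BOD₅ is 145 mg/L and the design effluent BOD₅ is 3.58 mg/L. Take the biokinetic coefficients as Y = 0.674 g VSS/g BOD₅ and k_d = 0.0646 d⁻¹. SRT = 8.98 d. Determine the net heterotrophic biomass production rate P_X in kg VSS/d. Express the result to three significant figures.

P_X ≈ 3150 kg VSS/d

Correct the yield for decay: Y_obs = Y/(1 + k_d θ_c) = 0.674 / (1 + 0.0646 × 8.98) = 0.674 / 1.580 = 0.4266.
Substrate removed = Q·(S₀ − S) = 52200 m³/d × (145 − 3.58) g/m³ = 7.38×10^6 g/d = 7382 kg/d.
So the net sludge growth is P_X = 0.4266 × 7382 = 3149 kg VSS/d.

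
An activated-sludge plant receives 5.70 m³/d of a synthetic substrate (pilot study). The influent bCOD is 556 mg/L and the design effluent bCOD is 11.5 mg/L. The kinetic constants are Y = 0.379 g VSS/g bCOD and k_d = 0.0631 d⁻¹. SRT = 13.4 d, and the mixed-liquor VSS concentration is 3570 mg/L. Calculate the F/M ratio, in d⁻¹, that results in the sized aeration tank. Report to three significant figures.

F/M ≈ 0.371 d⁻¹

Rearranging the biomass balance for a CMAS with decay, V = Y·Q·ΔS·θ_c / [X·(1+k_d θ_c)] = 0.379 × 5.70 × (556 − 11.5) × 13.4 / [3570 × (1 + 0.0631 × 13.4)] = 1.58×10^4 / 6589 = 2.392 m³.
F/M = applied load / biomass = Q·S₀/(V·X) = 5.70 × 556 / (2.392 × 3570) = 0.3711 d⁻¹.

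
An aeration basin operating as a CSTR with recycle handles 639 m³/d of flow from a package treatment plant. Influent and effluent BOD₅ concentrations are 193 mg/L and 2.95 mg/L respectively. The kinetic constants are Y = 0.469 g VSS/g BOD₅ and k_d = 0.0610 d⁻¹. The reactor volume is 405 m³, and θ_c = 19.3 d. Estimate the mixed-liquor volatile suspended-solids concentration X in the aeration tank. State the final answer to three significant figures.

From V·X·(1 + k_d·θ_c) = Y·Q·(S₀ − S)·θ_c: X = 0.469 × 639 × (193 − 2.95) × 19.3 / [405 × (1 + 0.0610 × 19.3)] = 1247 mg/L.

X ≈ 1250 mg/L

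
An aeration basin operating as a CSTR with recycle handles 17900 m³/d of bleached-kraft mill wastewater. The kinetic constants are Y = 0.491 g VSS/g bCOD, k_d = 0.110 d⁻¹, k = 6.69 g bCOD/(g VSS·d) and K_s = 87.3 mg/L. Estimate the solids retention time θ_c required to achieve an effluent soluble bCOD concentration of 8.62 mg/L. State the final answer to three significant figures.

Specific growth rate at S = 8.62 mg/L: μ = YkS/(K_s+S) = 0.491·6.69·8.62/(87.3+8.62) = 0.2952 d⁻¹.
Then 1/θ_c = μ − k_d = 0.2952 − 0.110 = 0.1852 d⁻¹, giving θ_c = 5.400 d.

θ_c ≈ 5.40 d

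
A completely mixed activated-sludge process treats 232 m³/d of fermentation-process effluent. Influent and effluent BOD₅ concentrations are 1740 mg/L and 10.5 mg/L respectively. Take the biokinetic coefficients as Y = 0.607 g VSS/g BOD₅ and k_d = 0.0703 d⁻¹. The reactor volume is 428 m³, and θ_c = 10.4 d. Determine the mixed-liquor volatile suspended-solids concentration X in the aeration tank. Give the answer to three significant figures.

X = Y·Q·ΔS·θ_c / [V·(1 + k_d θ_c)] = 0.607 × 232 × (1740 − 10.5) × 10.4 / [428 × (1 + 0.0703 × 10.4)] = 3419 mg/L.

X ≈ 3420 mg/L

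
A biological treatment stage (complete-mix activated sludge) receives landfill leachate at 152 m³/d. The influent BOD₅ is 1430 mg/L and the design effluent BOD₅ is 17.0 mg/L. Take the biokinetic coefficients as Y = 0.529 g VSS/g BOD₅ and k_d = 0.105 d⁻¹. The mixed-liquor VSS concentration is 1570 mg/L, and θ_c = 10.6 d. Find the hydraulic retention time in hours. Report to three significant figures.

τ ≈ 57.3 h

From the SRT design equation V = Y Q (S₀−S) θ_c / [X (1 + k_d θ_c)] = 0.529 × 152 × (1430 − 17.0) × 10.6 / [1570 × (1 + 0.105 × 10.6)] = 1.2×10^6 / 3317 = 363.0 m³.
τ = V/Q = 363.0/152 = 2.388 d, or 57.32 h.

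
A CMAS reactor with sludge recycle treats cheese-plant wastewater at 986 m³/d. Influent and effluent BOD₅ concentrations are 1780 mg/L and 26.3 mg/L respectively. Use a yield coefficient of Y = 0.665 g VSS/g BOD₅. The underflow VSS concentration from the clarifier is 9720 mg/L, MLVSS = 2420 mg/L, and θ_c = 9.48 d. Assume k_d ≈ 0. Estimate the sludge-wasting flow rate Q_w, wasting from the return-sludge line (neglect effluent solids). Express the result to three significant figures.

Biomass mass balance (decay neglected): V·X = Y·Q·(S₀ − S)·θ_c, so V = 0.665 × 986 × (1780 − 26.3) × 9.48 / 2420 = 4505 m³.
Wasting from the return line (neglecting effluent solids): Q_w = V·X / (θ_c·X_r) = 4505 × 2420 / (9.48 × 9720) = 118.3 m³/d.

Q_w ≈ 118 m³/d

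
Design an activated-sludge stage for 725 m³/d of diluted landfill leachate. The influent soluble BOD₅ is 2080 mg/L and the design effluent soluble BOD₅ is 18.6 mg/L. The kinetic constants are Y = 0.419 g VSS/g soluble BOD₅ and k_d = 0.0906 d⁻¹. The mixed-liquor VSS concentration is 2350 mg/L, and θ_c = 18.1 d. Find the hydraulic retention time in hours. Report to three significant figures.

τ ≈ 60.5 h

Rearranging the biomass balance for a CMAS with decay, V = Y·Q·ΔS·θ_c / [X·(1+k_d θ_c)] = 0.419 × 725 × (2080 − 18.6) × 18.1 / [2350 × (1 + 0.0906 × 18.1)] = 1.13×10^7 / 6204 = 1827 m³.
HRT = V/Q = 1827 m³ / 725 m³·d⁻¹ = 2.520 d × 24 = 60.48 h.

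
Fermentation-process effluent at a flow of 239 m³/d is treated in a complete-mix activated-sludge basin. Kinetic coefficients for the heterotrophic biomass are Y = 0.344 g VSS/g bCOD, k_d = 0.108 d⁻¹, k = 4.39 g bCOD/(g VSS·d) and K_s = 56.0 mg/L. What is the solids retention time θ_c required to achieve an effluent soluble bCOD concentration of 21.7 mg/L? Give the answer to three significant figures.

θ_c ≈ 3.19 d

At the target effluent, Y k S/(K_s+S) = 0.344×4.39×21.7/77.70 = 0.4218 d⁻¹.
1/θ_c = 0.4218 − 0.108 = 0.3138 d⁻¹, so θ_c = 3.187 d.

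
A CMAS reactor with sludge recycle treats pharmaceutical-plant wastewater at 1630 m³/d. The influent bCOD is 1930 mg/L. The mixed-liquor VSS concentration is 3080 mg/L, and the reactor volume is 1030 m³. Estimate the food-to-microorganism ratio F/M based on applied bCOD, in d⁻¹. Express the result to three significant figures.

F/M = Q·S₀ / (V·X) = 1630 × 1930 / (1030 × 3080) = 0.9916 g bCOD·(g VSS·d)⁻¹.

F/M ≈ 0.992 d⁻¹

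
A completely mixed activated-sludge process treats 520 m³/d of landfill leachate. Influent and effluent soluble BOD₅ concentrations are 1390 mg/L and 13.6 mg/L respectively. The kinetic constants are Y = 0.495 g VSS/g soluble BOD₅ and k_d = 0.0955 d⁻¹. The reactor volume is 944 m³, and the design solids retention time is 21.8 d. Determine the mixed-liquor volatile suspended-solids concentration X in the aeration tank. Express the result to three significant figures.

From V·X·(1 + k_d·θ_c) = Y·Q·(S₀ − S)·θ_c: X = 0.495 × 520 × (1390 − 13.6) × 21.8 / [944 × (1 + 0.0955 × 21.8)] = 2655 mg/L.

X ≈ 2650 mg/L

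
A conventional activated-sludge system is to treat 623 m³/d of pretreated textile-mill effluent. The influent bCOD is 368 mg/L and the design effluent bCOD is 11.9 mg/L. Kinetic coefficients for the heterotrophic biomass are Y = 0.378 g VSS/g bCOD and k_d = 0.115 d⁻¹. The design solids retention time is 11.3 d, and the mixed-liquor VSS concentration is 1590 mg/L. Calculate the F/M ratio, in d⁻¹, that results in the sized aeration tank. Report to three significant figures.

F/M ≈ 0.556 d⁻¹

From the SRT design equation V = Y Q (S₀−S) θ_c / [X (1 + k_d θ_c)] = 0.378 × 623 × (368 − 11.9) × 11.3 / [1590 × (1 + 0.115 × 11.3)] = 9.48×10^5 / 3656 = 259.2 m³.
F/M = applied load / biomass = Q·S₀/(V·X) = 623 × 368 / (259.2 × 1590) = 0.5563 d⁻¹.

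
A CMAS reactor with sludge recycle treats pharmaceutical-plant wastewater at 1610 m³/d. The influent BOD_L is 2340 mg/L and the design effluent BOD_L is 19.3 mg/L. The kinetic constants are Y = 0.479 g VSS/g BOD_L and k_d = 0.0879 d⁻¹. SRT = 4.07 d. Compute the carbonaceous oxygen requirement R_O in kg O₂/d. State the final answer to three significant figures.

R_O ≈ 1860 kg O₂/d

The observed yield is Y_obs = Y/(1 + k_d·θ_c) = 0.479 / (1 + 0.0879 × 4.07) = 0.479 / 1.358 = 0.3528 g VSS per g BOD_L removed.
ΔS = 2340 − 19.3 = 2321 mg/L, so the substrate removal rate is 1610 × 2321/1000 = 3736 kg BOD_L/d.
P_X = Y_obs·Q·(S₀ − S) = 0.3528 × 3736 = 1318 kg VSS/d.
Carbonaceous O₂ demand = substrate oxidised − cell-mass equivalent = 3736 − 1.42 × 1318 = 1865 kg O₂/d.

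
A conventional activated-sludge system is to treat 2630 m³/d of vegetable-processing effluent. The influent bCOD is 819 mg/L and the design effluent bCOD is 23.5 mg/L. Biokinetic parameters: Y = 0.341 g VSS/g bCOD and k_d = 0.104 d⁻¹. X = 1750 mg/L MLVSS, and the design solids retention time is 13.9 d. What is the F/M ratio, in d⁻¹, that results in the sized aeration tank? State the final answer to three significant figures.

Steady-state biomass mass balance: V·X·(1 + k_d·θ_c) = Y·Q·(S₀ − S)·θ_c, so V = 0.341 × 2630 × (819 − 23.5) × 13.9 / [1750 × (1 + 0.104 × 13.9)] = 9.92×10^6 / 4280 = 2317 m³.
F/M = Q·S₀ / (V·X) = 2630 × 819 / (2317 × 1750) = 0.5312 g bCOD·(g VSS·d)⁻¹.

F/M ≈ 0.531 d⁻¹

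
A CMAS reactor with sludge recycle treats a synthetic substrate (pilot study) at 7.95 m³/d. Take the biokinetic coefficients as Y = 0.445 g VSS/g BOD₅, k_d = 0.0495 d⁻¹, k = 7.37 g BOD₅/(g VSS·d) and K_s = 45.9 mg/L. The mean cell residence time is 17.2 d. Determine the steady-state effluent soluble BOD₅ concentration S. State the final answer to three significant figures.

From the Monod/SRT balance for a CMAS, S = K_s·(1+k_d θ_c)/[θ_c·(Y k − k_d) − 1] = 45.9 × (1 + 0.0495 × 17.2) / [17.2 × (0.445 × 7.37 − 0.0495) − 1] = 84.98 / 54.56 = 1.558 mg/L.

S ≈ 1.56 mg/L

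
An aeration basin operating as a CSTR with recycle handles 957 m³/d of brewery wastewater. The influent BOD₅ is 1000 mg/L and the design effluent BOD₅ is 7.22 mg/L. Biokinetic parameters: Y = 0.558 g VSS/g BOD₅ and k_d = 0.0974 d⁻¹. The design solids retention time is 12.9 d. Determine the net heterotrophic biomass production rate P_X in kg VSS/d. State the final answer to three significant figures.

The observed yield is Y_obs = Y/(1 + k_d·θ_c) = 0.558 / (1 + 0.0974 × 12.9) = 0.558 / 2.256 = 0.2473 g VSS per g BOD₅ removed.
Substrate removed = Q·(S₀ − S) = 957 m³/d × (1000 − 7.22) g/m³ = 9.5×10^5 g/d = 950.1 kg/d.
Biomass produced: P_X = Y_obs·Q·ΔS = 0.2473 × 950.1 ≈ 234.9 kg VSS/d.

P_X ≈ 235 kg VSS/d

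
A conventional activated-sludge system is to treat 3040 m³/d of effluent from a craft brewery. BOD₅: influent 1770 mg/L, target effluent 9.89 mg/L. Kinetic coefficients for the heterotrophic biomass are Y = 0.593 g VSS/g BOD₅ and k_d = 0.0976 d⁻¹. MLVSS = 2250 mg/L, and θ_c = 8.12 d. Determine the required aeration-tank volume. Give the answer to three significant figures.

V ≈ 6390 m³

From the SRT design equation V = Y Q (S₀−S) θ_c / [X (1 + k_d θ_c)] = 0.593 × 3040 × (1770 − 9.89) × 8.12 / [2250 × (1 + 0.0976 × 8.12)] = 2.58×10^7 / 4033 = 6388 m³.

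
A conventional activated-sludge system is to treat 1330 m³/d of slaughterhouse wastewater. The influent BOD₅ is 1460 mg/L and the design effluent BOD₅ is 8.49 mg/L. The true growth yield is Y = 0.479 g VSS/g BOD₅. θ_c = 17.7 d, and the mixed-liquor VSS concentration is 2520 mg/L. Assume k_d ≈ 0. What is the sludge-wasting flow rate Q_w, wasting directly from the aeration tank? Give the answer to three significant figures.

Biomass mass balance (decay neglected): V·X = Y·Q·(S₀ − S)·θ_c, so V = 0.479 × 1330 × (1460 − 8.49) × 17.7 / 2520 = 6495 m³.
With mixed-liquor wasting, θ_c = V/Q_w, so Q_w = V/θ_c = 6495/17.7 = 366.9 m³/d.

Q_w ≈ 367 m³/d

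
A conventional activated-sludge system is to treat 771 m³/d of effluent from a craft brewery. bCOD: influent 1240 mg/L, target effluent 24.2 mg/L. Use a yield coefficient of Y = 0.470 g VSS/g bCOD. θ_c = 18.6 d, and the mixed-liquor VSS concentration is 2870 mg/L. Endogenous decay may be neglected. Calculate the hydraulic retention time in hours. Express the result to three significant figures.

V·X = Y·Q·ΔS·θ_c gives V = 0.470 × 771 × (1240 − 24.2) × 18.6 / 2870 = 2855 m³.
τ = V/Q = 2855/771 = 3.703 d, or 88.88 h.

τ ≈ 88.9 h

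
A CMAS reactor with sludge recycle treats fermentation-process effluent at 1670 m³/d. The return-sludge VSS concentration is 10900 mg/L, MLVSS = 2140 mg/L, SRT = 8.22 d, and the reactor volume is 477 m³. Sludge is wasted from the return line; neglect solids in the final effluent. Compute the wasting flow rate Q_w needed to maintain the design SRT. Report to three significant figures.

Q_w ≈ 11.4 m³/d

Q_w = (V·X)/(θ_c X_r) = 477.0 × 2140 / (8.22 × 10900) = 11.39 m³/d.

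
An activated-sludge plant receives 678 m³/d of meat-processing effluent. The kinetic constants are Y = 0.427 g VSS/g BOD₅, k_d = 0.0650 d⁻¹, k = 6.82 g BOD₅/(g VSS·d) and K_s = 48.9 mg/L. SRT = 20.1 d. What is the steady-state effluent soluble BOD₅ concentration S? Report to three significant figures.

S ≈ 2.01 mg/L

From the Monod/SRT balance for a CMAS, S = K_s·(1+k_d θ_c)/[θ_c·(Y k − k_d) − 1] = 48.9 × (1 + 0.0650 × 20.1) / [20.1 × (0.427 × 6.82 − 0.0650) − 1] = 112.8 / 56.23 = 2.006 mg/L.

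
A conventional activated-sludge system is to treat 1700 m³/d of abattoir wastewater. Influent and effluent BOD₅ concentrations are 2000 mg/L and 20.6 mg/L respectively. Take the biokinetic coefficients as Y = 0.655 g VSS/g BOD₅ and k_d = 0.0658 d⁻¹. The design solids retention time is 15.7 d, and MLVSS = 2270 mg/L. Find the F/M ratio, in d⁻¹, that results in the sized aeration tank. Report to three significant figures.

F/M ≈ 0.200 d⁻¹

Rearranging the biomass balance for a CMAS with decay, V = Y·Q·ΔS·θ_c / [X·(1+k_d θ_c)] = 0.655 × 1700 × (2000 − 20.6) × 15.7 / [2270 × (1 + 0.0658 × 15.7)] = 3.46×10^7 / 4615 = 7498 m³.
F/M = Q·S₀ / (V·X) = 1700 × 2000 / (7498 × 2270) = 0.1998 g BOD₅·(g VSS·d)⁻¹.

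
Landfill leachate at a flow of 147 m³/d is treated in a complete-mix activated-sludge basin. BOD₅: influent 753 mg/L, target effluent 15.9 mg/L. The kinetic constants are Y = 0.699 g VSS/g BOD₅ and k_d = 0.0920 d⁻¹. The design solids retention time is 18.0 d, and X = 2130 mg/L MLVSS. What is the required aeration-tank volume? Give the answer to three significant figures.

V ≈ 241 m³

Steady-state biomass mass balance: V·X·(1 + k_d·θ_c) = Y·Q·(S₀ − S)·θ_c, so V = 0.699 × 147 × (753 − 15.9) × 18.0 / [2130 × (1 + 0.0920 × 18.0)] = 1.36×10^6 / 5657 = 241.0 m³.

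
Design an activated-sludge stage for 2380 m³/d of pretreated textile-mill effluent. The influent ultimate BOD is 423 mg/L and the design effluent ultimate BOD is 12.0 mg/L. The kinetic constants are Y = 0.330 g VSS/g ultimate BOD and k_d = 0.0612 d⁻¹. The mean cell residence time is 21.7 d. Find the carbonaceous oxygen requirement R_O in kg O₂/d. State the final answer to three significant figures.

R_O ≈ 781 kg O₂/d

The observed yield is Y_obs = Y/(1 + k_d·θ_c) = 0.330 / (1 + 0.0612 × 21.7) = 0.330 / 2.328 = 0.1418 g VSS per g ultimate BOD removed.
Q·(S₀ − S) = 2380 × (423 − 12.0) × 10⁻³ = 978.2 kg/d removed.
Biomass synthesised: P_X = Y_obs × 978.2 = 138.7 kg VSS/d.
Carbonaceous O₂ demand = substrate oxidised − cell-mass equivalent = 978.2 − 1.42 × 138.7 = 781.3 kg O₂/d.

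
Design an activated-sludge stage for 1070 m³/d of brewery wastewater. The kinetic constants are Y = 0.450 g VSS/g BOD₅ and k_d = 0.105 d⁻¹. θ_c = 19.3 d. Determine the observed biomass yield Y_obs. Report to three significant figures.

Correct the yield for decay: Y_obs = Y/(1 + k_d θ_c) = 0.450 / (1 + 0.105 × 19.3) = 0.450 / 3.026 = 0.1487.

Y_obs ≈ 0.149 g VSS/g BOD₅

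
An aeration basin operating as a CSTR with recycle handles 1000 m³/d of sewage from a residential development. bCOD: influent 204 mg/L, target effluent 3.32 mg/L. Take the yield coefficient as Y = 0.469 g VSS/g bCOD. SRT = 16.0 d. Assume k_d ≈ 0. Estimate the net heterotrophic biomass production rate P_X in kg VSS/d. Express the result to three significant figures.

P_X ≈ 94.1 kg VSS/d

Since k_d ≈ 0, Y_obs = Y = 0.469 g VSS/g bCOD.
Substrate removed = Q·(S₀ − S) = 1000 m³/d × (204 − 3.32) g/m³ = 2.01×10^5 g/d = 200.7 kg/d.
Biomass produced: P_X = Y_obs·Q·ΔS = 0.4690 × 200.7 ≈ 94.12 kg VSS/d.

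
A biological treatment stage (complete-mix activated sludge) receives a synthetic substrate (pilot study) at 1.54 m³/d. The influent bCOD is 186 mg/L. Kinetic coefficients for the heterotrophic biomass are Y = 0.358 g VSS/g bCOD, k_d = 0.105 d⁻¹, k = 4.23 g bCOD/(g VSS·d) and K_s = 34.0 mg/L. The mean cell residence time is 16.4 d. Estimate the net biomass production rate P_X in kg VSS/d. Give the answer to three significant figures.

P_X ≈ 0.0368 kg VSS/d

For a completely mixed reactor with recycle the Lawrence–McCarty relation gives S = K_s·(1 + k_d·θ_c) / [θ_c·(Y·k − k_d) − 1] = 34.0 × (1 + 0.105 × 16.4) / [16.4 × (0.358 × 4.23 − 0.105) − 1] = 92.55 / 22.11 = 4.185 mg/L.
Correct the yield for decay: Y_obs = Y/(1 + k_d θ_c) = 0.358 / (1 + 0.105 × 16.4) = 0.358 / 2.722 = 0.1315.
Q·(S₀ − S) = 1.54 × (186 − 4.19) × 10⁻³ = 0.2800 kg/d removed.
Biomass produced: P_X = Y_obs·Q·ΔS = 0.1315 × 0.2800 ≈ 0.03682 kg VSS/d.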